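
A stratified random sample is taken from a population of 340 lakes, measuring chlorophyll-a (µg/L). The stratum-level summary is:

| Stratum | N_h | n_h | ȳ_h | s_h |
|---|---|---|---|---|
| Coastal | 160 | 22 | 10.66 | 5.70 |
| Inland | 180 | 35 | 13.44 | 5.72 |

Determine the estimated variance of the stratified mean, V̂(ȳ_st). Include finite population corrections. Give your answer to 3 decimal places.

V̂(ȳ_st) ≈ 0.493

V̂(ȳ_st) = Σ W_h² (1 − n_h/N_h) s_h²/n_h, with W_h = N_h/N and N = 340:
  stratum Coastal: (160/340)²·(1 − 22/160)·5.70²/22 = 0.282077
  stratum Inland: (180/340)²·(1 − 35/180)·5.72²/35 = 0.21106
V̂(ȳ_st) = 0.493138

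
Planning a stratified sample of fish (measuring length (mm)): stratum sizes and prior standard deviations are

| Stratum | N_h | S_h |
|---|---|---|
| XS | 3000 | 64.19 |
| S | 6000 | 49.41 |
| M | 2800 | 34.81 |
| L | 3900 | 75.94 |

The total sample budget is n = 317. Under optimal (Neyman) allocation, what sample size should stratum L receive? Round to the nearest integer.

106

Neyman allocation: n_h = n · N_h S_h / Σ N_i S_i, with n = 317.
  stratum XS: N_h·S_h = 3000·64.19 = 192570.00
  stratum S: N_h·S_h = 6000·49.41 = 296460.00
  stratum M: N_h·S_h = 2800·34.81 = 97468.00
  stratum L: N_h·S_h = 3900·75.94 = 296166.00
Σ N_h S_h = 882664.00
n for stratum L = 317·296166.00/882664.00 = 106.365 → 106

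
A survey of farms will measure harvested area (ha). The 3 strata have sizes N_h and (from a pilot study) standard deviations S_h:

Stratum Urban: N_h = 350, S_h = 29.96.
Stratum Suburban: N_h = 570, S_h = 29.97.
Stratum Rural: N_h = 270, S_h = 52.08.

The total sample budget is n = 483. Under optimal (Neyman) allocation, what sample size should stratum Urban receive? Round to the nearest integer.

122

Neyman allocation: n_h = n · N_h S_h / Σ N_i S_i, with n = 483.
  stratum Urban: N_h·S_h = 350·29.96 = 10486.00
  stratum Suburban: N_h·S_h = 570·29.97 = 17082.90
  stratum Rural: N_h·S_h = 270·52.08 = 14061.60
Σ N_h S_h = 41630.50
n for stratum Urban = 483·10486.00/41630.50 = 121.659 → 122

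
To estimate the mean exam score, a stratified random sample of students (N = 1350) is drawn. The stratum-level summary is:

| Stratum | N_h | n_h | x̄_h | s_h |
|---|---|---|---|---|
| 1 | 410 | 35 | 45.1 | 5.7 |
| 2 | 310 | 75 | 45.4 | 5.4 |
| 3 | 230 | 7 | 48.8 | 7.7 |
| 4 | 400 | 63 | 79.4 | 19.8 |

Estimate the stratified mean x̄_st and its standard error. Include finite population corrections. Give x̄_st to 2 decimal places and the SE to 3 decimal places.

x̄_st ≈ 55.96, SE ≈ 0.890

x̄_st = Σ W_h x̄_h = (410·45.1 + 310·45.4 + 230·48.8 + 400·79.4)/1350 = 55.96222
V̂(x̄_st) = Σ W_h² (1 − n_h/N_h) s_h²/n_h, with W_h = N_h/N and N = 1350:
  stratum 1: (410/1350)²·(1 − 35/410)·5.7²/35 = 0.0783122
  stratum 2: (310/1350)²·(1 − 75/310)·5.4²/75 = 0.0155413
  stratum 3: (230/1350)²·(1 − 7/230)·7.7²/7 = 0.238368
  stratum 4: (400/1350)²·(1 − 63/400)·19.8²/63 = 0.460269
V̂(x̄_st) = 0.792491
SE(x̄_st) = √0.792491 = 0.89022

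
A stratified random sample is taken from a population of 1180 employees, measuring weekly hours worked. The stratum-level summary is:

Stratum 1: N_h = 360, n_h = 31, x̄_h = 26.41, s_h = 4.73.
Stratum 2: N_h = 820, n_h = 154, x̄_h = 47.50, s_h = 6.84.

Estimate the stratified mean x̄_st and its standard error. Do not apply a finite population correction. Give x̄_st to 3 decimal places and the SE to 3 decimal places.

x̄_st ≈ 41.066, SE ≈ 0.462

x̄_st = Σ W_h x̄_h = (360·26.41 + 820·47.50)/1180 = 41.06576
V̂(x̄_st) = Σ W_h² s_h²/n_h, with W_h = N_h/N and N = 1180:
  stratum 1: (360/1180)²·4.73²/31 = 0.0671741
  stratum 2: (820/1180)²·6.84²/154 = 0.146708
V̂(x̄_st) = 0.213883
SE(x̄_st) = √0.213883 = 0.462474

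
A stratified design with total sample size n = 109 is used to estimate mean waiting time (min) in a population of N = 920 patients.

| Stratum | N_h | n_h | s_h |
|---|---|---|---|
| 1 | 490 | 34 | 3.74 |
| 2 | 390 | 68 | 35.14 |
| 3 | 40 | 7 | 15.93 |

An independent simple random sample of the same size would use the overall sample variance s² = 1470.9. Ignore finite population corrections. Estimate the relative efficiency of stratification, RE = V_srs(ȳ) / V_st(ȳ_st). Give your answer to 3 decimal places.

RE ≈ 3.913

V̂(ȳ_st) = Σ W_h² s_h²/n_h, with W_h = N_h/N and N = 920:
  stratum 1: (490/920)²·3.74²/34 = 0.116703
  stratum 2: (390/920)²·35.14²/68 = 3.26323
  stratum 3: (40/920)²·15.93²/7 = 0.0685295
V_st = 3.44847
V_srs = s²/n = 1470.9/109 = 13.4945
Relative efficiency = V_srs / V_st = 13.4945/3.44847 = 3.9132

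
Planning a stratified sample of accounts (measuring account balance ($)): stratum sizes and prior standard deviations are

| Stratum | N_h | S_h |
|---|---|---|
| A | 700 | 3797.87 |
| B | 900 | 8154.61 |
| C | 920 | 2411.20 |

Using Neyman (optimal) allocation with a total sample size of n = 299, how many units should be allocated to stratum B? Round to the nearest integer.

Neyman allocation: n_h = n · N_h S_h / Σ N_i S_i, with n = 299.
  stratum A: N_h·S_h = 700·3797.87 = 2658509.00
  stratum B: N_h·S_h = 900·8154.61 = 7339149.00
  stratum C: N_h·S_h = 920·2411.20 = 2218304.00
Σ N_h S_h = 12215962.00
n for stratum B = 299·7339149.00/12215962.00 = 179.634 → 180

180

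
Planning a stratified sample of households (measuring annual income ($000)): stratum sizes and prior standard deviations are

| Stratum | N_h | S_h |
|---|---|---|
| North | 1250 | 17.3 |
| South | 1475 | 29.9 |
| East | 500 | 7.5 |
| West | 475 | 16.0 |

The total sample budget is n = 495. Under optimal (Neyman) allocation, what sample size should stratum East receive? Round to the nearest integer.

24

Neyman allocation: n_h = n · N_h S_h / Σ N_i S_i, with n = 495.
  stratum North: N_h·S_h = 1250·17.3 = 21625.00
  stratum South: N_h·S_h = 1475·29.9 = 44102.50
  stratum East: N_h·S_h = 500·7.5 = 3750.00
  stratum West: N_h·S_h = 475·16.0 = 7600.00
Σ N_h S_h = 77077.50
n for stratum East = 495·3750.00/77077.50 = 24.083 → 24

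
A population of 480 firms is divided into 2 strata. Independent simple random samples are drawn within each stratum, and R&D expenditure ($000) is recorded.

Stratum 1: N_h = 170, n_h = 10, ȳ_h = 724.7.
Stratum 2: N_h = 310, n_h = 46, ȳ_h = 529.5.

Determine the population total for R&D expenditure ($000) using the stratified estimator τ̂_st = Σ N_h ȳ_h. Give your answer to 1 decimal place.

τ̂_st ≈ 287344.0

τ̂_st = Σ N_h ȳ_h = 170·724.7 + 310·529.5 = 287344.0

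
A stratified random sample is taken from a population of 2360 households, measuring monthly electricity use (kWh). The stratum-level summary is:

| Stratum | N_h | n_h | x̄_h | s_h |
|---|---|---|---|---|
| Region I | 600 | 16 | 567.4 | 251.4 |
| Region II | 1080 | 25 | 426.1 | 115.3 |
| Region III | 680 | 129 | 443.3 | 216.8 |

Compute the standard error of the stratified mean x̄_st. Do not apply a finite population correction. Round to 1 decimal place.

SE(x̄_st) ≈ 19.9

V̂(x̄_st) = Σ W_h² s_h²/n_h, with W_h = N_h/N and N = 2360:
  stratum Region I: (600/2360)²·251.4²/16 = 255.322
  stratum Region II: (1080/2360)²·115.3²/25 = 111.363
  stratum Region III: (680/2360)²·216.8²/129 = 30.2498
V̂(x̄_st) = 396.936
SE(x̄_st) = √396.936 = 19.9232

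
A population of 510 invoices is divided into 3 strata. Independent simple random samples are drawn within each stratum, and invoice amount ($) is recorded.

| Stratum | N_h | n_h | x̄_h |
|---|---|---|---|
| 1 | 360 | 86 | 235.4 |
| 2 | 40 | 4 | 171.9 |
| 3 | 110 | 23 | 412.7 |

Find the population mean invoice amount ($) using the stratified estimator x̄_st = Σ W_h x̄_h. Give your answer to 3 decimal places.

N = Σ N_h = 510. Stratum weights W_h = N_h/N.
x̄_st = (360·235.4 + 40·171.9 + 110·412.7) / 510 = 268.66078

x̄_st ≈ 268.661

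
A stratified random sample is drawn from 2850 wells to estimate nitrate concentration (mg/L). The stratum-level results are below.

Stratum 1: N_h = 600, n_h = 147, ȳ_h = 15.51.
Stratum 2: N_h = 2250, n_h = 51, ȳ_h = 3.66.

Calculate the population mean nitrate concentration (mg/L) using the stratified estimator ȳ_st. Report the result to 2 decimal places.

ȳ_st ≈ 6.15

N = Σ N_h = 2850. Stratum weights W_h = N_h/N.
ȳ_st = (600·15.51 + 2250·3.66) / 2850 = 6.1547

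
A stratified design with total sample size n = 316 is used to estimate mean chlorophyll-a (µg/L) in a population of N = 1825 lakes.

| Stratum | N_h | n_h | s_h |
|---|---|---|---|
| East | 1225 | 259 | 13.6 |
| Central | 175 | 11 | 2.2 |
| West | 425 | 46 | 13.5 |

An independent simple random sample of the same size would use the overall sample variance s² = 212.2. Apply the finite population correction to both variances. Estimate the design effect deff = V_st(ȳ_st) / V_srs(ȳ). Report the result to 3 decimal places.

V̂(ȳ_st) = Σ W_h² (1 − n_h/N_h) s_h²/n_h, with W_h = N_h/N and N = 1825:
  stratum East: (1225/1825)²·(1 − 259/1225)·13.6²/259 = 0.253726
  stratum Central: (175/1825)²·(1 − 11/175)·2.2²/11 = 0.00379148
  stratum West: (425/1825)²·(1 − 46/425)·13.5²/46 = 0.191607
V_st = 0.449125
V_srs = (1 − 316/1825)·212.2/316 = 0.555245
deff = V_st / V_srs = 0.449125/0.555245 = 0.8089

deff ≈ 0.809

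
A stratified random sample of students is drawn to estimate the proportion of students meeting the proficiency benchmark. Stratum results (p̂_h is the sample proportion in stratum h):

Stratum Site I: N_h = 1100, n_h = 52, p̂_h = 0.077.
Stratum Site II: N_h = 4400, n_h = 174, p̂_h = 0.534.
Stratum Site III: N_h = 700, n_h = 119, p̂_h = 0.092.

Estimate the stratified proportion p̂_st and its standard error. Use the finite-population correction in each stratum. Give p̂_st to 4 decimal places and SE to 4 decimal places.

p̂_st ≈ 0.4030, SE ≈ 0.0273

N = 6200; stratum weights W_h = N_h/N.
p̂_st = Σ W_h p̂_h = (1100·0.077 + 4400·0.534 + 700·0.092)/6200 = 0.40302
V̂(p̂_st) = Σ W_h² (1 − n_h/N_h) p̂_h(1−p̂_h)/(n_h−1):
  stratum Site I: (1100/6200)²·(1 − 52/1100)·0.077·0.923/51 = 4.1792e-05
  stratum Site II: (4400/6200)²·(1 − 174/4400)·0.534·0.466/173 = 0.000695793
  stratum Site III: (700/6200)²·(1 − 119/700)·0.092·0.908/118 = 7.49001e-06
V̂(p̂_st) = 0.000745075; SE = √V̂ = 0.0272961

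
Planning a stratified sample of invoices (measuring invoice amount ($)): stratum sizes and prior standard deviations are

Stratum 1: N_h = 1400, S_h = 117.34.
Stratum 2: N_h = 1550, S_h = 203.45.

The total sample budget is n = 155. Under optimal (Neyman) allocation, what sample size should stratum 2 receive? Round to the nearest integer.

102

Neyman allocation: n_h = n · N_h S_h / Σ N_i S_i, with n = 155.
  stratum 1: N_h·S_h = 1400·117.34 = 164276.00
  stratum 2: N_h·S_h = 1550·203.45 = 315347.50
Σ N_h S_h = 479623.50
n for stratum 2 = 155·315347.50/479623.50 = 101.911 → 102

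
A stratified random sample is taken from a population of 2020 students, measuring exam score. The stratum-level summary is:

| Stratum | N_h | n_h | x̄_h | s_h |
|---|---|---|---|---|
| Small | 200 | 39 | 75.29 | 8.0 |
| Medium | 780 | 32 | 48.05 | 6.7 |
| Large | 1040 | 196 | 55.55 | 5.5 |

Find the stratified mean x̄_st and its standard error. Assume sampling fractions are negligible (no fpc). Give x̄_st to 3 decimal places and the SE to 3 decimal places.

x̄_st = Σ W_h x̄_h = (200·75.29 + 780·48.05 + 1040·55.55)/2020 = 54.60842
V̂(x̄_st) = Σ W_h² s_h²/n_h, with W_h = N_h/N and N = 2020:
  stratum Small: (200/2020)²·8.0²/39 = 0.0160869
  stratum Medium: (780/2020)²·6.7²/32 = 0.209164
  stratum Large: (1040/2020)²·5.5²/196 = 0.0409104
V̂(x̄_st) = 0.266161
SE(x̄_st) = √0.266161 = 0.515908

x̄_st ≈ 54.608, SE ≈ 0.516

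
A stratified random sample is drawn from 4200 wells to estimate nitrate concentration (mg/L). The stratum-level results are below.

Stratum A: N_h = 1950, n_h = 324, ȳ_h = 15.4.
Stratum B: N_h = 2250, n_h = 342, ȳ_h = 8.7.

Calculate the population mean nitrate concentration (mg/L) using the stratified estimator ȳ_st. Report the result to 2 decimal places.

ȳ_st ≈ 11.81

N = Σ N_h = 4200. Stratum weights W_h = N_h/N.
ȳ_st = (1950·15.4 + 2250·8.7) / 4200 = 11.8107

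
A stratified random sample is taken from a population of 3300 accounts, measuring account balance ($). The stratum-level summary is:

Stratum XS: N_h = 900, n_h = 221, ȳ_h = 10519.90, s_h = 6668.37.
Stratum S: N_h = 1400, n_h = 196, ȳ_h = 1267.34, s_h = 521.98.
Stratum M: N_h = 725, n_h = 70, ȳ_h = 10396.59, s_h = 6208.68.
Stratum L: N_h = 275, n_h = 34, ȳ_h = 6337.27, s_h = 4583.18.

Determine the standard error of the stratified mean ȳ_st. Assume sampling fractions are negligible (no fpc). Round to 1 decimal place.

V̂(ȳ_st) = Σ W_h² s_h²/n_h, with W_h = N_h/N and N = 3300:
  stratum XS: (900/3300)²·6668.37²/221 = 14965.9
  stratum S: (1400/3300)²·521.98²/196 = 250.196
  stratum M: (725/3300)²·6208.68²/70 = 26579.6
  stratum L: (275/3300)²·4583.18²/34 = 4290.35
V̂(ȳ_st) = 46086.1
SE(ȳ_st) = √46086.1 = 214.677

SE(ȳ_st) ≈ 214.7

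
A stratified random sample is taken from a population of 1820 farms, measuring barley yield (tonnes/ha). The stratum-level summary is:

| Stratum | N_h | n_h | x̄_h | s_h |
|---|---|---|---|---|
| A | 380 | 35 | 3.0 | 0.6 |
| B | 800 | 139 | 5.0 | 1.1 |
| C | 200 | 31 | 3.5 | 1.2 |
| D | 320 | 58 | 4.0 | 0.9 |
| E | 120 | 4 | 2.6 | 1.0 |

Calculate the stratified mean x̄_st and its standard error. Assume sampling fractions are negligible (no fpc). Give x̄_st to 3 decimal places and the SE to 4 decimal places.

x̄_st ≈ 4.084, SE ≈ 0.0649

x̄_st = Σ W_h x̄_h = (380·3.0 + 800·5.0 + 200·3.5 + 320·4.0 + 120·2.6)/1820 = 4.08352
V̂(x̄_st) = Σ W_h² s_h²/n_h, with W_h = N_h/N and N = 1820:
  stratum A: (380/1820)²·0.6²/35 = 0.000448393
  stratum B: (800/1820)²·1.1²/139 = 0.00168193
  stratum C: (200/1820)²·1.2²/31 = 0.000560942
  stratum D: (320/1820)²·0.9²/58 = 0.000431732
  stratum E: (120/1820)²·1.0²/4 = 0.00108683
V̂(x̄_st) = 0.00420982
SE(x̄_st) = √0.00420982 = 0.0648831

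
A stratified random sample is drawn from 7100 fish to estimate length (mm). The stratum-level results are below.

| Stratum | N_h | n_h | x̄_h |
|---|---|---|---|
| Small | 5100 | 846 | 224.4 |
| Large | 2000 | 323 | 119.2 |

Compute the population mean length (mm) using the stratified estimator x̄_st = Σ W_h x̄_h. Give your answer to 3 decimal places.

x̄_st ≈ 194.766

N = Σ N_h = 7100. Stratum weights W_h = N_h/N.
x̄_st = (5100·224.4 + 2000·119.2) / 7100 = 194.76620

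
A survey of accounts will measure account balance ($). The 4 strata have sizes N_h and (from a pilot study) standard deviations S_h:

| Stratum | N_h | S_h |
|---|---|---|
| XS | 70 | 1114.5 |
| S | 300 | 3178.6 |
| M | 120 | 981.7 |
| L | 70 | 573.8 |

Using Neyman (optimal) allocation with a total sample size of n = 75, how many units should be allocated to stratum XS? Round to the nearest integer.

Neyman allocation: n_h = n · N_h S_h / Σ N_i S_i, with n = 75.
  stratum XS: N_h·S_h = 70·1114.5 = 78015.00
  stratum S: N_h·S_h = 300·3178.6 = 953580.00
  stratum M: N_h·S_h = 120·981.7 = 117804.00
  stratum L: N_h·S_h = 70·573.8 = 40166.00
Σ N_h S_h = 1189565.00
n for stratum XS = 75·78015.00/1189565.00 = 4.919 → 5

5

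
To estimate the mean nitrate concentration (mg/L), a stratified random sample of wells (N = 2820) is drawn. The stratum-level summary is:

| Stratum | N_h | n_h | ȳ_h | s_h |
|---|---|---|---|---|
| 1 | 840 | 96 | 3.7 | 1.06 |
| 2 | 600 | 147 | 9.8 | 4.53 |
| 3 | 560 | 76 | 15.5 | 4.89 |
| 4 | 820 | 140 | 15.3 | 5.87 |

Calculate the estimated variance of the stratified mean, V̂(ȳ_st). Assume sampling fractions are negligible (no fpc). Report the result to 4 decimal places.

V̂(ȳ_st) = Σ W_h² s_h²/n_h, with W_h = N_h/N and N = 2820:
  stratum 1: (840/2820)²·1.06²/96 = 0.00103849
  stratum 2: (600/2820)²·4.53²/147 = 0.00631951
  stratum 3: (560/2820)²·4.89²/76 = 0.0124074
  stratum 4: (820/2820)²·5.87²/140 = 0.0208103
V̂(ȳ_st) = 0.0405757

V̂(ȳ_st) ≈ 0.0406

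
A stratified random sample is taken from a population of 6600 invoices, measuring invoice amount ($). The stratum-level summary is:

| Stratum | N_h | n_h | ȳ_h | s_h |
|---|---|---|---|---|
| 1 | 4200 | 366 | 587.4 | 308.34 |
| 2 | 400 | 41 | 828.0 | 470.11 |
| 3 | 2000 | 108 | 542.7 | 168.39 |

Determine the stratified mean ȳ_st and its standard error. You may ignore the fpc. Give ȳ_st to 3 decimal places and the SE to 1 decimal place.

ȳ_st = Σ W_h ȳ_h = (4200·587.4 + 400·828.0 + 2000·542.7)/6600 = 588.43636
V̂(ȳ_st) = Σ W_h² s_h²/n_h, with W_h = N_h/N and N = 6600:
  stratum 1: (4200/6600)²·308.34²/366 = 105.194
  stratum 2: (400/6600)²·470.11²/41 = 19.7992
  stratum 3: (2000/6600)²·168.39²/108 = 24.1091
V̂(ȳ_st) = 149.102
SE(ȳ_st) = √149.102 = 12.2107

ȳ_st ≈ 588.436, SE ≈ 12.2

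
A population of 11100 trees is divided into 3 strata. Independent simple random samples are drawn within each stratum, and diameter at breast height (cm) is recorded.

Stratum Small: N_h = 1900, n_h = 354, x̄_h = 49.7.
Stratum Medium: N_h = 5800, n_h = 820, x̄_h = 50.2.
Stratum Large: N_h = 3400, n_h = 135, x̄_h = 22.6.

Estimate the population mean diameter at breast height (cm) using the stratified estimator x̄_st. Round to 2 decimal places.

x̄_st ≈ 41.66

N = Σ N_h = 11100. Stratum weights W_h = N_h/N.
x̄_st = (1900·49.7 + 5800·50.2 + 3400·22.6) / 11100 = 41.6604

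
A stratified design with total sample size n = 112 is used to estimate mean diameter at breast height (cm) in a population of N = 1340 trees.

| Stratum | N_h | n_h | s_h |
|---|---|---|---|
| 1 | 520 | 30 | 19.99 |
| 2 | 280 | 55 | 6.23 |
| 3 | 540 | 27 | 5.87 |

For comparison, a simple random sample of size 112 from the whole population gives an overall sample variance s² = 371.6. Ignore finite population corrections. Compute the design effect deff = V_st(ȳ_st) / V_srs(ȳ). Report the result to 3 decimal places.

deff ≈ 0.676

V̂(ȳ_st) = Σ W_h² s_h²/n_h, with W_h = N_h/N and N = 1340:
  stratum 1: (520/1340)²·19.99²/30 = 2.00586
  stratum 2: (280/1340)²·6.23²/55 = 0.030812
  stratum 3: (540/1340)²·5.87²/27 = 0.207248
V_st = 2.24392
V_srs = s²/n = 371.6/112 = 3.31786
deff = V_st / V_srs = 2.24392/3.31786 = 0.6763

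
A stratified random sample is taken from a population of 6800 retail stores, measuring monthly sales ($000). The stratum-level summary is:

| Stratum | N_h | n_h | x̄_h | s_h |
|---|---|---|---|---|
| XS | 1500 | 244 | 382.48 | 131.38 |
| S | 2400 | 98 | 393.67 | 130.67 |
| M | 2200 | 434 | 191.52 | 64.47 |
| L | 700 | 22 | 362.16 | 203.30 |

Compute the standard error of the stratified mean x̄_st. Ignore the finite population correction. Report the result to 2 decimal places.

SE(x̄_st) ≈ 6.79

V̂(x̄_st) = Σ W_h² s_h²/n_h, with W_h = N_h/N and N = 6800:
  stratum XS: (1500/6800)²·131.38²/244 = 3.44218
  stratum S: (2400/6800)²·130.67²/98 = 21.7035
  stratum M: (2200/6800)²·64.47²/434 = 1.00243
  stratum L: (700/6800)²·203.30²/22 = 19.9081
V̂(x̄_st) = 46.0563
SE(x̄_st) = √46.0563 = 6.78648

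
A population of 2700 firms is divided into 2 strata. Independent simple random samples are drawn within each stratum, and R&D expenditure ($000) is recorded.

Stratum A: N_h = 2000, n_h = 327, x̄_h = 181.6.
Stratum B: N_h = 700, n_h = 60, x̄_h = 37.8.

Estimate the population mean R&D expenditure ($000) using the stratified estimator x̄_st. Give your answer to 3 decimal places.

x̄_st ≈ 144.319

N = Σ N_h = 2700. Stratum weights W_h = N_h/N.
x̄_st = (2000·181.6 + 700·37.8) / 2700 = 144.31852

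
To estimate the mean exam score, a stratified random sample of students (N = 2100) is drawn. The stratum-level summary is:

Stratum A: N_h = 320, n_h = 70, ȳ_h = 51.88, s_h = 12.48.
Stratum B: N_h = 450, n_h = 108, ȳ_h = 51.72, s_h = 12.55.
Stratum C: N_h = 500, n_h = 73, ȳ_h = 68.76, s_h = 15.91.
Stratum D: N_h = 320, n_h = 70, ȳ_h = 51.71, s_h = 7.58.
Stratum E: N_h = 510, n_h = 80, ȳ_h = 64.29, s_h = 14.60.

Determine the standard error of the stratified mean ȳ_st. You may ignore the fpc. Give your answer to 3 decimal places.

SE(ȳ_st) ≈ 0.701

V̂(ȳ_st) = Σ W_h² s_h²/n_h, with W_h = N_h/N and N = 2100:
  stratum A: (320/2100)²·12.48²/70 = 0.0516645
  stratum B: (450/2100)²·12.55²/108 = 0.0669653
  stratum C: (500/2100)²·15.91²/73 = 0.196571
  stratum D: (320/2100)²·7.58²/70 = 0.0190591
  stratum E: (510/2100)²·14.60²/80 = 0.157151
V̂(ȳ_st) = 0.491411
SE(ȳ_st) = √0.491411 = 0.701007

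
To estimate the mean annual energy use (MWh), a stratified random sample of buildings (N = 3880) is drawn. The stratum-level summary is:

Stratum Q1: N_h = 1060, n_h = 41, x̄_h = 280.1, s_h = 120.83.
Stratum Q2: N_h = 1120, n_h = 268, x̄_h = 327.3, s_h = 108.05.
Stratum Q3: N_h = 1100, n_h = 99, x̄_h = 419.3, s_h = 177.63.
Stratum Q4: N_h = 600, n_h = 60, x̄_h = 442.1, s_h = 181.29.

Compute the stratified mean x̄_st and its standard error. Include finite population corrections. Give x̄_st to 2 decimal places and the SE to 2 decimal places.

x̄_st ≈ 358.24, SE ≈ 7.96

x̄_st = Σ W_h x̄_h = (1060·280.1 + 1120·327.3 + 1100·419.3 + 600·442.1)/3880 = 358.24021
V̂(x̄_st) = Σ W_h² (1 − n_h/N_h) s_h²/n_h, with W_h = N_h/N and N = 3880:
  stratum Q1: (1060/3880)²·(1 − 41/1060)·120.83²/41 = 25.5495
  stratum Q2: (1120/3880)²·(1 − 268/1120)·108.05²/268 = 2.76127
  stratum Q3: (1100/3880)²·(1 − 99/1100)·177.63²/99 = 23.311
  stratum Q4: (600/3880)²·(1 − 60/600)·181.29²/60 = 11.789
V̂(x̄_st) = 63.4108
SE(x̄_st) = √63.4108 = 7.96309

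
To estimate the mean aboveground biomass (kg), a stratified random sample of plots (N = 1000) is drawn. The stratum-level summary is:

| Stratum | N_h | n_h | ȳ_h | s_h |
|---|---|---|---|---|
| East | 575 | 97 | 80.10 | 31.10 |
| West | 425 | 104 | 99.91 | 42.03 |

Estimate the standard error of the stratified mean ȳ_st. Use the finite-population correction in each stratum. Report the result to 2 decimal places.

V̂(ȳ_st) = Σ W_h² (1 − n_h/N_h) s_h²/n_h, with W_h = N_h/N and N = 1000:
  stratum East: (575/1000)²·(1 − 97/575)·31.10²/97 = 2.74059
  stratum West: (425/1000)²·(1 − 104/425)·42.03²/104 = 2.31728
V̂(ȳ_st) = 5.05788
SE(ȳ_st) = √5.05788 = 2.24897

SE(ȳ_st) ≈ 2.25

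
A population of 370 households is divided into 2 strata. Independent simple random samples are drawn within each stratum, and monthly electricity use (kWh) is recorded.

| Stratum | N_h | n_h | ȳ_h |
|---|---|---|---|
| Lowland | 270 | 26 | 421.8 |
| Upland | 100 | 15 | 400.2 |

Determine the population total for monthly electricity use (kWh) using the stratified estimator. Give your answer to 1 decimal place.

τ̂_st ≈ 153906.0

τ̂_st = Σ N_h ȳ_h = 270·421.8 + 100·400.2 = 153906.0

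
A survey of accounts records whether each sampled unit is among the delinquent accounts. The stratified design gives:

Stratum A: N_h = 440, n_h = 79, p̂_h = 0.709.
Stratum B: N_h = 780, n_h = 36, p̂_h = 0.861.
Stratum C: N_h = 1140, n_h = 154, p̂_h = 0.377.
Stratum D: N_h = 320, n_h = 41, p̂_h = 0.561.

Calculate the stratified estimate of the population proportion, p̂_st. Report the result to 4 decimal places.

N = 2680; stratum weights W_h = N_h/N.
p̂_st = Σ W_h p̂_h = (440·0.709 + 780·0.861 + 1140·0.377 + 320·0.561)/2680 = 0.59434

p̂_st ≈ 0.5943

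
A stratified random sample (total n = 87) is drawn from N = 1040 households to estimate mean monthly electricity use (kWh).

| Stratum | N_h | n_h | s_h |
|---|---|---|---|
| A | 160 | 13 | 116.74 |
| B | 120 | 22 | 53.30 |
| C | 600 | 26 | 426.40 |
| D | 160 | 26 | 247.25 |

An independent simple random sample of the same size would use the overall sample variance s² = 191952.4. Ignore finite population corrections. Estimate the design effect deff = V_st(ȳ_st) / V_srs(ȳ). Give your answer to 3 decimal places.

deff ≈ 1.092

V̂(ȳ_st) = Σ W_h² s_h²/n_h, with W_h = N_h/N and N = 1040:
  stratum A: (160/1040)²·116.74²/13 = 24.8124
  stratum B: (120/1040)²·53.30²/22 = 1.7192
  stratum C: (600/1040)²·426.40²/26 = 2327.54
  stratum D: (160/1040)²·247.25²/26 = 55.6509
V_st = 2409.72
V_srs = s²/n = 191952.4/87 = 2206.35
deff = V_st / V_srs = 2409.72/2206.35 = 1.0922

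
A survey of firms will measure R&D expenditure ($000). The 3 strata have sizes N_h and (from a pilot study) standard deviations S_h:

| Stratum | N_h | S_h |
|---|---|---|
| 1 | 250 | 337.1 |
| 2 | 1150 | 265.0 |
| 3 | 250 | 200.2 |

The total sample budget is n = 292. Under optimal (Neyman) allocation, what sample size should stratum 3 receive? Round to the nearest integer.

33

Neyman allocation: n_h = n · N_h S_h / Σ N_i S_i, with n = 292.
  stratum 1: N_h·S_h = 250·337.1 = 84275.00
  stratum 2: N_h·S_h = 1150·265.0 = 304750.00
  stratum 3: N_h·S_h = 250·200.2 = 50050.00
Σ N_h S_h = 439075.00
n for stratum 3 = 292·50050.00/439075.00 = 33.285 → 33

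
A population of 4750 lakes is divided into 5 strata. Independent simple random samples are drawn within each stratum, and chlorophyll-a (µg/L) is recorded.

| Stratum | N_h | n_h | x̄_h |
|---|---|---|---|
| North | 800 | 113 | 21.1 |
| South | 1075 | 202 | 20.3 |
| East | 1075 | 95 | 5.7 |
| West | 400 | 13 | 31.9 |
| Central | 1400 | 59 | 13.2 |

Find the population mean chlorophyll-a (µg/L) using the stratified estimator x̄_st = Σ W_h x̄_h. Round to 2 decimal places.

N = Σ N_h = 4750. Stratum weights W_h = N_h/N.
x̄_st = (800·21.1 + 1075·20.3 + 1075·5.7 + 400·31.9 + 1400·13.2) / 4750 = 16.0147

x̄_st ≈ 16.01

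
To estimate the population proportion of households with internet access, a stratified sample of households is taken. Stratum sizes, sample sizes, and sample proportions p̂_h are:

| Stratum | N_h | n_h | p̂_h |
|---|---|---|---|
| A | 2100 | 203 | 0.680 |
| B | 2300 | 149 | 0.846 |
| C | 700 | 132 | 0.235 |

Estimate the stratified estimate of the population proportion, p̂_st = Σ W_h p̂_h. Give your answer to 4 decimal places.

N = 5100; stratum weights W_h = N_h/N.
p̂_st = Σ W_h p̂_h = (2100·0.680 + 2300·0.846 + 700·0.235)/5100 = 0.69378

p̂_st ≈ 0.6938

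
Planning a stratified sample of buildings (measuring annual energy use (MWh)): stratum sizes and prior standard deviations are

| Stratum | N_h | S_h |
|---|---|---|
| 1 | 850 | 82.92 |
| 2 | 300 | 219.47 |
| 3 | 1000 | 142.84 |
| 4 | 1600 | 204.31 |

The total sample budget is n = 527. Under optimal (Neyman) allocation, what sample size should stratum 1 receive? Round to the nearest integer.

Neyman allocation: n_h = n · N_h S_h / Σ N_i S_i, with n = 527.
  stratum 1: N_h·S_h = 850·82.92 = 70482.00
  stratum 2: N_h·S_h = 300·219.47 = 65841.00
  stratum 3: N_h·S_h = 1000·142.84 = 142840.00
  stratum 4: N_h·S_h = 1600·204.31 = 326896.00
Σ N_h S_h = 606059.00
n for stratum 1 = 527·70482.00/606059.00 = 61.288 → 61

61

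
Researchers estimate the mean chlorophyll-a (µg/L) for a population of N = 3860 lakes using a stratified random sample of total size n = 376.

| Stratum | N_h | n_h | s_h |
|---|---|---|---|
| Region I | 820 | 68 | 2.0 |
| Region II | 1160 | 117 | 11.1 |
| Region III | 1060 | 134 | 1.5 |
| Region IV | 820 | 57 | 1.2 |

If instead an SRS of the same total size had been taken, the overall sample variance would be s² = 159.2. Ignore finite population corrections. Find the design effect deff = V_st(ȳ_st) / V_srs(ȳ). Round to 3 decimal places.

deff ≈ 0.237

V̂(ȳ_st) = Σ W_h² s_h²/n_h, with W_h = N_h/N and N = 3860:
  stratum Region I: (820/3860)²·2.0²/68 = 0.00265463
  stratum Region II: (1160/3860)²·11.1²/117 = 0.0951046
  stratum Region III: (1060/3860)²·1.5²/134 = 0.00126624
  stratum Region IV: (820/3860)²·1.2²/57 = 0.00114009
V_st = 0.100166
V_srs = s²/n = 159.2/376 = 0.423404
deff = V_st / V_srs = 0.100166/0.423404 = 0.2366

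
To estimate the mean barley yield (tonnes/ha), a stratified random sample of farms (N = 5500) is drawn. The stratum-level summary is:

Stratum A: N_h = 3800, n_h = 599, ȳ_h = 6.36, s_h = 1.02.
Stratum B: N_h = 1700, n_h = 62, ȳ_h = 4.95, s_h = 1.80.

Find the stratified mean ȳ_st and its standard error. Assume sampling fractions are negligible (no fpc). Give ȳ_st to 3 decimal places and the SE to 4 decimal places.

ȳ_st = Σ W_h ȳ_h = (3800·6.36 + 1700·4.95)/5500 = 5.92418
V̂(ȳ_st) = Σ W_h² s_h²/n_h, with W_h = N_h/N and N = 5500:
  stratum A: (3800/5500)²·1.02²/599 = 0.000829116
  stratum B: (1700/5500)²·1.80²/62 = 0.00499259
V̂(ȳ_st) = 0.0058217
SE(ȳ_st) = √0.0058217 = 0.0763001

ȳ_st ≈ 5.924, SE ≈ 0.0763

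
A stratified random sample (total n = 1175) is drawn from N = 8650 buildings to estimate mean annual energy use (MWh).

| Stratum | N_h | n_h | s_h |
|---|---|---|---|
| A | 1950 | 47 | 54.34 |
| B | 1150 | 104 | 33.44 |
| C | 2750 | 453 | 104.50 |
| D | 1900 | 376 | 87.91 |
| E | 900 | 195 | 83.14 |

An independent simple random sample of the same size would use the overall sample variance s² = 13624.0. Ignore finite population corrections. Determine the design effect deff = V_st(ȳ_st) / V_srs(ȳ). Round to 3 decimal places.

deff ≈ 0.621

V̂(ȳ_st) = Σ W_h² s_h²/n_h, with W_h = N_h/N and N = 8650:
  stratum A: (1950/8650)²·54.34²/47 = 3.19285
  stratum B: (1150/8650)²·33.44²/104 = 0.190048
  stratum C: (2750/8650)²·104.50²/453 = 2.43651
  stratum D: (1900/8650)²·87.91²/376 = 0.991662
  stratum E: (900/8650)²·83.14²/195 = 0.383741
V_st = 7.19481
V_srs = s²/n = 13624.0/1175 = 11.5949
deff = V_st / V_srs = 7.19481/11.5949 = 0.6205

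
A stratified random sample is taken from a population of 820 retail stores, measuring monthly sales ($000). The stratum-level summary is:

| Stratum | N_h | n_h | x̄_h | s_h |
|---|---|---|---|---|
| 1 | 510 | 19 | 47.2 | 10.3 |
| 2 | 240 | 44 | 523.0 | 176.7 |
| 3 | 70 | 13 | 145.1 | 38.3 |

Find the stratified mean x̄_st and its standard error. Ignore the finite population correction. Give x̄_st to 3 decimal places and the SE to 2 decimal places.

x̄_st ≈ 194.816, SE ≈ 7.99

x̄_st = Σ W_h x̄_h = (510·47.2 + 240·523.0 + 70·145.1)/820 = 194.81585
V̂(x̄_st) = Σ W_h² s_h²/n_h, with W_h = N_h/N and N = 820:
  stratum 1: (510/820)²·10.3²/19 = 2.1599
  stratum 2: (240/820)²·176.7²/44 = 60.7876
  stratum 3: (70/820)²·38.3²/13 = 0.822285
V̂(x̄_st) = 63.7698
SE(x̄_st) = √63.7698 = 7.9856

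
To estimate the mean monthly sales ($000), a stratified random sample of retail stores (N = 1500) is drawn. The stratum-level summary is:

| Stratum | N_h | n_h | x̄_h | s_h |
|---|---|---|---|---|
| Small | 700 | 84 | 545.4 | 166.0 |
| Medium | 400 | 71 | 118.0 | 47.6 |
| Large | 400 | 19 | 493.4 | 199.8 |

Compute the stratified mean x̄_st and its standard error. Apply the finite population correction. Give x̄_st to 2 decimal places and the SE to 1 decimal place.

x̄_st = Σ W_h x̄_h = (700·545.4 + 400·118.0 + 400·493.4)/1500 = 417.56000
V̂(x̄_st) = Σ W_h² (1 − n_h/N_h) s_h²/n_h, with W_h = N_h/N and N = 1500:
  stratum Small: (700/1500)²·(1 − 84/700)·166.0²/84 = 62.8685
  stratum Medium: (400/1500)²·(1 − 71/400)·47.6²/71 = 1.8665
  stratum Large: (400/1500)²·(1 − 19/400)·199.8²/19 = 142.311
V̂(x̄_st) = 207.046
SE(x̄_st) = √207.046 = 14.3891

x̄_st ≈ 417.56, SE ≈ 14.4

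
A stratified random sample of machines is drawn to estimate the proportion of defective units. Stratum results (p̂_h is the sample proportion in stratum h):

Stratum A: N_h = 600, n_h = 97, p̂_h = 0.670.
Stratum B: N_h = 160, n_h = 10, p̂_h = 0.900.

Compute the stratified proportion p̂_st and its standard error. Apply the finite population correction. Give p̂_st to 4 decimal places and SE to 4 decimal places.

N = 760; stratum weights W_h = N_h/N.
p̂_st = Σ W_h p̂_h = (600·0.670 + 160·0.900)/760 = 0.71842
V̂(p̂_st) = Σ W_h² (1 − n_h/N_h) p̂_h(1−p̂_h)/(n_h−1):
  stratum A: (600/760)²·(1 − 97/600)·0.670·0.330/96 = 0.0012034
  stratum B: (160/760)²·(1 − 10/160)·0.900·0.100/9 = 0.000415512
V̂(p̂_st) = 0.00161891; SE = √V̂ = 0.0402357

p̂_st ≈ 0.7184, SE ≈ 0.0402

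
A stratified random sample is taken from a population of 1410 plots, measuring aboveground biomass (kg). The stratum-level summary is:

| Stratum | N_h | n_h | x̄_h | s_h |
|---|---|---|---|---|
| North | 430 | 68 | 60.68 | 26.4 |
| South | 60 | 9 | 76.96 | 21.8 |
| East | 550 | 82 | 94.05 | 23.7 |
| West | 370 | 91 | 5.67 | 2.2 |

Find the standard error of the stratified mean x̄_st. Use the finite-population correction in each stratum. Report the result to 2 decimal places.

V̂(x̄_st) = Σ W_h² (1 − n_h/N_h) s_h²/n_h, with W_h = N_h/N and N = 1410:
  stratum North: (430/1410)²·(1 − 68/430)·26.4²/68 = 0.802487
  stratum South: (60/1410)²·(1 − 9/60)·21.8²/9 = 0.0812744
  stratum East: (550/1410)²·(1 − 82/550)·23.7²/82 = 0.886856
  stratum West: (370/1410)²·(1 − 91/370)·2.2²/91 = 0.00276167
V̂(x̄_st) = 1.77338
SE(x̄_st) = √1.77338 = 1.33168

SE(x̄_st) ≈ 1.33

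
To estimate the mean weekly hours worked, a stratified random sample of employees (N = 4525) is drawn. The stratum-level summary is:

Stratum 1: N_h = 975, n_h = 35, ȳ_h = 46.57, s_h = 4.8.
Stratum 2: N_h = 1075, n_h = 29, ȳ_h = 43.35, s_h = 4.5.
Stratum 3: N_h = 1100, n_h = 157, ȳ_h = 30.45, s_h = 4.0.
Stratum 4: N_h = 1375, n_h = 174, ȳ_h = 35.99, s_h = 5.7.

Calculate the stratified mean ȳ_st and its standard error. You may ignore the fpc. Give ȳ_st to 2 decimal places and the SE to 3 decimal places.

ȳ_st = Σ W_h ȳ_h = (975·46.57 + 1075·43.35 + 1100·30.45 + 1375·35.99)/4525 = 38.67144
V̂(ȳ_st) = Σ W_h² s_h²/n_h, with W_h = N_h/N and N = 4525:
  stratum 1: (975/4525)²·4.8²/35 = 0.0305623
  stratum 2: (1075/4525)²·4.5²/29 = 0.03941
  stratum 3: (1100/4525)²·4.0²/157 = 0.00602239
  stratum 4: (1375/4525)²·5.7²/174 = 0.0172412
V̂(ȳ_st) = 0.093236
SE(ȳ_st) = √0.093236 = 0.305346

ȳ_st ≈ 38.67, SE ≈ 0.305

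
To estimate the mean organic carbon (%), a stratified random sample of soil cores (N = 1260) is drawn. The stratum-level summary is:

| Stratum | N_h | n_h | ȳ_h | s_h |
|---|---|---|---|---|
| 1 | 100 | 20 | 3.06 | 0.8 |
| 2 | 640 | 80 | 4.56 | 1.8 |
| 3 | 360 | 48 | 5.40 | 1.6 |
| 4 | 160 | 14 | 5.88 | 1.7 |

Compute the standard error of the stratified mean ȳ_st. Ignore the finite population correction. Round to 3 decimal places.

SE(ȳ_st) ≈ 0.135

V̂(ȳ_st) = Σ W_h² s_h²/n_h, with W_h = N_h/N and N = 1260:
  stratum 1: (100/1260)²·0.8²/20 = 0.000201562
  stratum 2: (640/1260)²·1.8²/80 = 0.010449
  stratum 3: (360/1260)²·1.6²/48 = 0.00435374
  stratum 4: (160/1260)²·1.7²/14 = 0.00332865
V̂(ȳ_st) = 0.0183329
SE(ȳ_st) = √0.0183329 = 0.135399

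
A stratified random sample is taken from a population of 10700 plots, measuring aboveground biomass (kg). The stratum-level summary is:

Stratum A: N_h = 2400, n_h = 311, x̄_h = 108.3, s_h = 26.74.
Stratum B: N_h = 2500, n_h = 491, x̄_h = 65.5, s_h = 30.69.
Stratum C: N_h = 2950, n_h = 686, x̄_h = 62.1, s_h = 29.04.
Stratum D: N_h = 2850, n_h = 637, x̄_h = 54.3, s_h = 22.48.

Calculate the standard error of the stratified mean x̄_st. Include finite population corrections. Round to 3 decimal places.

V̂(x̄_st) = Σ W_h² (1 − n_h/N_h) s_h²/n_h, with W_h = N_h/N and N = 10700:
  stratum A: (2400/10700)²·(1 − 311/2400)·26.74²/311 = 0.10068
  stratum B: (2500/10700)²·(1 − 491/2500)·30.69²/491 = 0.084152
  stratum C: (2950/10700)²·(1 − 686/2950)·29.04²/686 = 0.0717133
  stratum D: (2850/10700)²·(1 − 637/2850)·22.48²/637 = 0.0437031
V̂(x̄_st) = 0.300249
SE(x̄_st) = √0.300249 = 0.54795

SE(x̄_st) ≈ 0.548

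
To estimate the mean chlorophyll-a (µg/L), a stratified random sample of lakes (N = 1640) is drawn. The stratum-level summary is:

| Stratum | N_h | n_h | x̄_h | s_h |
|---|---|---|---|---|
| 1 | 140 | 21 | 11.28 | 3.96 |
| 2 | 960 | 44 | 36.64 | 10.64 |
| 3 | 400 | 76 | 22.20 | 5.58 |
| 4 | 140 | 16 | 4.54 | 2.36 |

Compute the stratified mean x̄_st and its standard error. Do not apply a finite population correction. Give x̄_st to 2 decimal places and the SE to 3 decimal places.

x̄_st = Σ W_h x̄_h = (140·11.28 + 960·36.64 + 400·22.20 + 140·4.54)/1640 = 28.21293
V̂(x̄_st) = Σ W_h² s_h²/n_h, with W_h = N_h/N and N = 1640:
  stratum 1: (140/1640)²·3.96²/21 = 0.00544176
  stratum 2: (960/1640)²·10.64²/44 = 0.881628
  stratum 3: (400/1640)²·5.58²/76 = 0.0243718
  stratum 4: (140/1640)²·2.36²/16 = 0.00253672
V̂(x̄_st) = 0.913978
SE(x̄_st) = √0.913978 = 0.956022

x̄_st ≈ 28.21, SE ≈ 0.956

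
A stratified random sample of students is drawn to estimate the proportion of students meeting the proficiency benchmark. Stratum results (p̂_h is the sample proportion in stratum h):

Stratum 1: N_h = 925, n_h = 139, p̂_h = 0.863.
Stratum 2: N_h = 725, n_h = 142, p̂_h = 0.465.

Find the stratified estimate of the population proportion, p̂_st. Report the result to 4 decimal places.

N = 1650; stratum weights W_h = N_h/N.
p̂_st = Σ W_h p̂_h = (925·0.863 + 725·0.465)/1650 = 0.68812

p̂_st ≈ 0.6881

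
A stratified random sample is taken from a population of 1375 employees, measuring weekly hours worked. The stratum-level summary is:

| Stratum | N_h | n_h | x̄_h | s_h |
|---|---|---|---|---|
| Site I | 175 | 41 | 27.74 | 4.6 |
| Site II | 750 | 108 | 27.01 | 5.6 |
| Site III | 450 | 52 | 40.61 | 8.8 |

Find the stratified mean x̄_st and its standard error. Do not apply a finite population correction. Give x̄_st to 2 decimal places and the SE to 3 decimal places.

x̄_st = Σ W_h x̄_h = (175·27.74 + 750·27.01 + 450·40.61)/1375 = 31.55382
V̂(x̄_st) = Σ W_h² s_h²/n_h, with W_h = N_h/N and N = 1375:
  stratum Site I: (175/1375)²·4.6²/41 = 0.00835993
  stratum Site II: (750/1375)²·5.6²/108 = 0.0863912
  stratum Site III: (450/1375)²·8.8²/52 = 0.159508
V̂(x̄_st) = 0.254259
SE(x̄_st) = √0.254259 = 0.504241

x̄_st ≈ 31.55, SE ≈ 0.504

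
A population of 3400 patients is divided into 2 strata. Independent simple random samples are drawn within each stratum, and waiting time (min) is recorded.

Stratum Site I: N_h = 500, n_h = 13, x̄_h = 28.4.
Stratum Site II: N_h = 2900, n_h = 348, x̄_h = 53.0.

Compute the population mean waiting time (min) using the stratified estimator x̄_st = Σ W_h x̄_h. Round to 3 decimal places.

N = Σ N_h = 3400. Stratum weights W_h = N_h/N.
x̄_st = (500·28.4 + 2900·53.0) / 3400 = 49.38235

x̄_st ≈ 49.382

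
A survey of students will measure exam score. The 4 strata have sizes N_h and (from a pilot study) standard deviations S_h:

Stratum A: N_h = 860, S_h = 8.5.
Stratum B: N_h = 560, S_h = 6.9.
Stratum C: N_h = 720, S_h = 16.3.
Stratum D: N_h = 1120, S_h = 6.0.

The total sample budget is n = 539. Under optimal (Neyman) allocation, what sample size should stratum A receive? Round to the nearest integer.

Neyman allocation: n_h = n · N_h S_h / Σ N_i S_i, with n = 539.
  stratum A: N_h·S_h = 860·8.5 = 7310.00
  stratum B: N_h·S_h = 560·6.9 = 3864.00
  stratum C: N_h·S_h = 720·16.3 = 11736.00
  stratum D: N_h·S_h = 1120·6.0 = 6720.00
Σ N_h S_h = 29630.00
n for stratum A = 539·7310.00/29630.00 = 132.976 → 133

133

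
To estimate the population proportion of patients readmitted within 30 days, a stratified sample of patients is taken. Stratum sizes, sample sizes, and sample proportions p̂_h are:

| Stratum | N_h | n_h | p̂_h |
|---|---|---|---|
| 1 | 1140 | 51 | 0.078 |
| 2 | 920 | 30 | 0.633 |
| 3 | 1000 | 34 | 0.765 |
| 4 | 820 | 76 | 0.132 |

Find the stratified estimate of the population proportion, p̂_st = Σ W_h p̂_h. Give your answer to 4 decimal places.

N = 3880; stratum weights W_h = N_h/N.
p̂_st = Σ W_h p̂_h = (1140·0.078 + 920·0.633 + 1000·0.765 + 820·0.132)/3880 = 0.39807

p̂_st ≈ 0.3981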